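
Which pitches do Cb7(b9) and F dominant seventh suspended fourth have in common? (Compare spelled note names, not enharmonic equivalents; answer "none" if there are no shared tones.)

Cb7(b9): Cb Eb Gb Bbb Dbb
F dominant seventh suspended fourth: F Bb C Eb
Common to both → Eb.

Eb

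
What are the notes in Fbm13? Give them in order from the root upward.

Fb – Abb – Cb – Ebb – Gb – Bbb – Db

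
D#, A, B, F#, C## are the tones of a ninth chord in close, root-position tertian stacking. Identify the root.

B

Arranged so that each adjacent pair is a third by letter name: B – D# – F# – A – C##.
The bottom of that stack, B, is the root (this is B dominant seventh sharp nine).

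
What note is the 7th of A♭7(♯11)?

G♭

Root of A♭7(♯11) = A♭. The 7th is a minor 7th: A♭ up a minor 7th → G♭.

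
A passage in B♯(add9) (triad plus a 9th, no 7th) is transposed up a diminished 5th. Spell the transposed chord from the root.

F#, A#, C#, G#

Transposed root: B# → F# (diminished 5th up). So we spell F# added-ninth:
root → F#
3rd (major 3rd) → A#
5th (perfect 5th) → C#
9th (major 9th) → G#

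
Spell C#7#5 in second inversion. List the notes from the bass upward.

G𝄪, B, C♯, E♯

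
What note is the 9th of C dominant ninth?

D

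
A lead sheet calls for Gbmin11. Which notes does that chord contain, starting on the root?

Gb, Bbb, Db, Fb, Ab, Cb

Gbmin11: minor eleventh on Gb.
- root: Gb
- minor 3rd: Bbb
- perfect 5th: Db
- minor 7th: Fb
- major 9th: Ab
- perfect 11th: Cb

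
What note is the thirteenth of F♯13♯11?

D#

Root of F♯13♯11 = F#. The 13th is a major 13th: F# up a major 13th → D#.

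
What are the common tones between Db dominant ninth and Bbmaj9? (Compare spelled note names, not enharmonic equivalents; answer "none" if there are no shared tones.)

Db dominant ninth = Db, F, Ab, Cb, Eb.
Bbmaj9 = Bb, D, F, A, C.
Shared: F.

F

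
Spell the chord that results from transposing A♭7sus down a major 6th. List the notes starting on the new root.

A♭ down a major 6th → C♭. New chord: C♭ dominant seventh suspended fourth.
C♭ — root
F♭ — perfect 4th
G♭ — perfect 5th
B𝄫 — minor 7th

C♭ F♭ G♭ B𝄫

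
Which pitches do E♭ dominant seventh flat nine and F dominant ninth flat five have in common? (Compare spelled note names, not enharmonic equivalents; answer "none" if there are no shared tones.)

E♭ dominant seventh flat nine = E-flat, G, B-flat, D-flat, F-flat.
F dominant ninth flat five = F, A, C-flat, E-flat, G.
Shared: E-flat, G.

E-flat  G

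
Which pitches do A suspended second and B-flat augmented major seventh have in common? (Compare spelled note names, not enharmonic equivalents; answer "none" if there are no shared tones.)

A suspended second = A, B, E.
B-flat augmented major seventh = B-flat, D, F-sharp, A.
Shared: A.

A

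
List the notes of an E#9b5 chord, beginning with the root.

E#, G##, B, D#, F##

E#9b5 is a dominant ninth flat five built on E#.
root → E#
3rd (major 3rd) → G##
5th (diminished 5th) → B
7th (minor 7th) → D#
9th (major 9th) → F##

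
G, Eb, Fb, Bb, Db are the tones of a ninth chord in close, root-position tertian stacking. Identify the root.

Eb

Stacking in thirds gives Eb – G – Bb – Db – Fb, so Eb is the root — Eb dominant seventh flat nine.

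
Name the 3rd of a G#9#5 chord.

B#

Root of G#9#5 = G#. The 3rd is a major 3rd: G# up a major 3rd → B#.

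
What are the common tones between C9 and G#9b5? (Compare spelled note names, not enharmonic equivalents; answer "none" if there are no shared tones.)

D

C9 = C, E, G, Bb, D.
G#9b5 = G#, B#, D, F#, A#.
Shared: D.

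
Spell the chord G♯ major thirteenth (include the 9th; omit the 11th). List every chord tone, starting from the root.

G-sharp, B-sharp, D-sharp, F-double-sharp, A-sharp, E-sharp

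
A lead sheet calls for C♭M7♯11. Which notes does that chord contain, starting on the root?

Cb, Eb, Gb, Bb, F

Root Cb, quality major seventh sharp eleven:
Root: Cb
Major 3rd (3rd): Eb
Perfect 5th (5th): Gb
Major 7th (7th): Bb
Augmented 11th (11th): F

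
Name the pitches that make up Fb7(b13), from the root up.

Fb  Ab  Cb  Ebb  Dbb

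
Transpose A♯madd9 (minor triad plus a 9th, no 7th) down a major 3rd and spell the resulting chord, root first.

F#, A, C#, G#

A major 3rd down from A# is F#, so the new chord is F# minor added-ninth.
Root: F#
Minor 3rd (3rd): A
Perfect 5th (5th): C#
Major 9th (9th): G#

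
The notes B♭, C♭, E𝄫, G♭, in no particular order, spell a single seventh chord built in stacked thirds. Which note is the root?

Arranged so that each adjacent pair is a third by letter name: C♭ – E𝄫 – G♭ – B♭.
The bottom of that stack, C♭, is the root (this is C♭ minor-major seventh).

C♭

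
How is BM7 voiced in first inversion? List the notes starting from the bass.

D♯, F♯, A♯, B

In root position, BM7 is B–D♯–F♯–A♯.
First inversion puts the third (D♯) in the bass.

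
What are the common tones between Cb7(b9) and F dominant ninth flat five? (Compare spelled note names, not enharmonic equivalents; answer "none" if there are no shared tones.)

Cb Eb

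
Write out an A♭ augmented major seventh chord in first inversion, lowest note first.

In root position, A♭ augmented major seventh is A♭–C–E–G.
First inversion puts the third (C) in the bass.

C  E  G  A♭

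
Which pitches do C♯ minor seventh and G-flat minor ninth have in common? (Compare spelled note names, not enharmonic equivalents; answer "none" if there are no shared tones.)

none

C♯ minor seventh = C-sharp, E, G-sharp, B.
G-flat minor ninth = G-flat, B-double-flat, D-flat, F-flat, A-flat.
Shared: none.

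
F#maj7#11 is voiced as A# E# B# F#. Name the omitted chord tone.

F#maj7#11 = F#, A#, C#, E#, B#. The voicing lacks the 5th (perfect 5th), C#.

C#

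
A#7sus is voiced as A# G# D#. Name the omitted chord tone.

E#

A#7sus = A#, D#, E#, G#. The voicing lacks the 5th (perfect 5th), E#.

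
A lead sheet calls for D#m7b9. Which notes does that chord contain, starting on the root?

D#, F#, A#, C#, E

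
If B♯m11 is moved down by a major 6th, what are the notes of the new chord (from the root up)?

D#  F#  A#  C#  E#  G#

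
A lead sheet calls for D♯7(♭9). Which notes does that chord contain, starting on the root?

D♯, F𝄪, A♯, C♯, E

Root D♯, quality dominant seventh flat nine:
root → D♯
3rd (major 3rd) → F𝄪
5th (perfect 5th) → A♯
7th (minor 7th) → C♯
9th (minor 9th) → E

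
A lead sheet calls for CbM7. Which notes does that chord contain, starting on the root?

Cb Eb Gb Bb

CbM7 is a major seventh built on Cb.
root → Cb
3rd (major 3rd) → Eb
5th (perfect 5th) → Gb
7th (major 7th) → Bb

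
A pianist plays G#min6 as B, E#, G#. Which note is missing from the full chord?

D#

The full G#min6 chord is G#, B, D#, E#.
Comparing with the voicing, the perfect 5th (5th) — D# — is absent.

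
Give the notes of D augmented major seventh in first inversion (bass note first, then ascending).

F-sharp A-sharp C-sharp D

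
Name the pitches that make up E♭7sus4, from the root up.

E♭7sus4 is a dominant seventh suspended fourth built on Eb.
Root: Eb
Perfect 4th (4th): Ab
Perfect 5th (5th): Bb
Minor 7th (7th): Db

Eb  Ab  Bb  Db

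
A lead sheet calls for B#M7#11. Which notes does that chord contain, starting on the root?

B♯, D𝄪, F𝄪, A𝄪, E𝄪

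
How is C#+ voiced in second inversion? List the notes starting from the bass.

In root position, C#+ is C#–E#–G##.
Second inversion puts the fifth (G##) in the bass.

G## – C# – E#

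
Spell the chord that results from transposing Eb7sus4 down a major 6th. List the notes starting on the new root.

Gb – Cb – Db – Fb

A major 6th down from Eb is Gb, so the new chord is Gb dominant seventh suspended fourth.
root → Gb
4th (perfect 4th) → Cb
5th (perfect 5th) → Db
7th (minor 7th) → Fb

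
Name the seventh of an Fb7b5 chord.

Root of Fb7b5 = Fb. The 7th is a minor 7th: Fb up a minor 7th → Ebb.

Ebb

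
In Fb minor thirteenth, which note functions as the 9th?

Fb minor thirteenth is built on F-flat; its 9th is a major 9th above the root.
A second above F uses the letter G, and the major 9th above F-flat is G-flat.

G-flat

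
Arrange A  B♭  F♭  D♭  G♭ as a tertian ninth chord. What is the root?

G♭

Stacking in thirds gives G♭ – B♭ – D♭ – F♭ – A, so G♭ is the root — G♭ dominant seventh sharp nine.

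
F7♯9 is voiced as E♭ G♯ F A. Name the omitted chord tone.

C

The full F7♯9 chord is F, A, C, E♭, G♯.
Comparing with the voicing, the perfect 5th (5th) — C — is absent.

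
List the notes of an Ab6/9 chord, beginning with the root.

Ab – C – Eb – F – Bb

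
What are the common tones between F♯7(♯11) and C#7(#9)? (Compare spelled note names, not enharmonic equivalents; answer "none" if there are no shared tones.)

C#

F♯7(♯11): F# A# C# E B#
C#7(#9): C# E# G# B D##
Common to both → C#.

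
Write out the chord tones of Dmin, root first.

D, F, A

Dmin is a minor triad built on D.
- root: D
- minor 3rd: F
- perfect 5th: A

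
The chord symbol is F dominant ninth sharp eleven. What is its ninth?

F dominant ninth sharp eleven is built on F; its 9th is a major 9th above the root.
A second above F uses the letter G, and the major 9th above F is G.

G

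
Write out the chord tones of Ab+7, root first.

Ab+7: augmented seventh on Ab.
- root: Ab
- major 3rd: C
- augmented 5th: E
- minor 7th: Gb

Ab, C, E, Gb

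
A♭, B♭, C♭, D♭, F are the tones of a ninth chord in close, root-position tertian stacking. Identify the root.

B♭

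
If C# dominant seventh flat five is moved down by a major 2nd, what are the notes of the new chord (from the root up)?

Transposed root: C-sharp → B (major 2nd down). So we spell B dominant seventh flat five:
Root: B
Major 3rd (3rd): D-sharp
Diminished 5th (5th): F
Minor 7th (7th): A

B  D-sharp  F  A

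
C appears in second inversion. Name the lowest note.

C in root position is C–E–G.
Second inversion places the fifth in the bass, which is G.

G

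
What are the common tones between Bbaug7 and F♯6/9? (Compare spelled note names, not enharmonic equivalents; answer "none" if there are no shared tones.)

Bbaug7 = Bb, D, F#, Ab.
F♯6/9 = F#, A#, C#, D#, G#.
Shared: F#.

F#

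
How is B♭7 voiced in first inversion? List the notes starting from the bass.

D  F  Ab  Bb

B♭7 = Bb–D–F–Ab; first inversion → third (D) lowest.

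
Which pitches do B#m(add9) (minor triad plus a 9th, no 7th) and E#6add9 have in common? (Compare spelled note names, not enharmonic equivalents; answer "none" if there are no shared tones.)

B♯ – F𝄪 – C𝄪

B#m(add9): B♯ D♯ F𝄪 C𝄪
E#6add9: E♯ G𝄪 B♯ C𝄪 F𝄪
Common to both → B♯, F𝄪, C𝄪.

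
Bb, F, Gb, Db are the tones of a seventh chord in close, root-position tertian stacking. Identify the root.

Stacking in thirds gives Gb – Bb – Db – F, so Gb is the root — Gb major seventh.

Gb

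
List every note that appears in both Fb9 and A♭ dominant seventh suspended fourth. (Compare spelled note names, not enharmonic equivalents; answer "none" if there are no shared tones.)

Fb9 = F♭, A♭, C♭, E𝄫, G♭.
A♭ dominant seventh suspended fourth = A♭, D♭, E♭, G♭.
Shared: A♭, G♭.

A♭, G♭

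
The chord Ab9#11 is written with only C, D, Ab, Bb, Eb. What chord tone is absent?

Gb

Ab9#11 = Ab, C, Eb, Gb, Bb, D. The voicing lacks the 7th (minor 7th), Gb.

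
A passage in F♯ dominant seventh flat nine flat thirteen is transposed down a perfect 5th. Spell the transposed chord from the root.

B, D♯, F♯, A, C, G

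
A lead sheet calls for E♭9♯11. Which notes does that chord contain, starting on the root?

Eb, G, Bb, Db, F, A

E♭9♯11: dominant ninth sharp eleven on Eb.
Root: Eb
Major 3rd (3rd): G
Perfect 5th (5th): Bb
Minor 7th (7th): Db
Major 9th (9th): F
Augmented 11th (11th): A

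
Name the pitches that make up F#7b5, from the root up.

F#7b5 is a dominant seventh flat five built on F#.
F# — root
A# — major 3rd
C — diminished 5th
E — minor 7th

F#, A#, C, E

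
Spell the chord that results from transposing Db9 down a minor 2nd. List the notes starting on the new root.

C, E, G, Bb, D

A minor 2nd down from Db is C, so the new chord is C dominant ninth.
- root: C
- major 3rd: E
- perfect 5th: G
- minor 7th: Bb
- major 9th: D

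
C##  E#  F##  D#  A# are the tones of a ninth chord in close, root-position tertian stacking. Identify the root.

D#

Arranged so that each adjacent pair is a third by letter name: D# – F## – A# – C## – E#.
The bottom of that stack, D#, is the root (this is D# major ninth).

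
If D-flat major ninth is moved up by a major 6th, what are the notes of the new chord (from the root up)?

D-flat up a major 6th → B-flat. New chord: B-flat major ninth.
root → B-flat
3rd (major 3rd) → D
5th (perfect 5th) → F
7th (major 7th) → A
9th (major 9th) → C

B-flat – D – F – A – C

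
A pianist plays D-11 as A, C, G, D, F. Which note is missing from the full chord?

The full D-11 chord is D, F, A, C, E, G.
Comparing with the voicing, the major 9th (9th) — E — is absent.

E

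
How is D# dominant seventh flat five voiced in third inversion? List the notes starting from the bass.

C-sharp, D-sharp, F-double-sharp, A

In root position, D# dominant seventh flat five is D-sharp–F-double-sharp–A–C-sharp.
Third inversion puts the seventh (C-sharp) in the bass.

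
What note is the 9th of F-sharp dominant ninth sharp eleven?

G-sharp

F-sharp dominant ninth sharp eleven is built on F-sharp; its 9th is a major 9th above the root.
A second above F uses the letter G, and the major 9th above F-sharp is G-sharp.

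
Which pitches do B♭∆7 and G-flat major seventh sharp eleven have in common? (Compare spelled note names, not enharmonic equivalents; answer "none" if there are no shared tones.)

B♭∆7 = B♭, D, F, A.
G-flat major seventh sharp eleven = G♭, B♭, D♭, F, C.
Shared: B♭, F.

B♭, F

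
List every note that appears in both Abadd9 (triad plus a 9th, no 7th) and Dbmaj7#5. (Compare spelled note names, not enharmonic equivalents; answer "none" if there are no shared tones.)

C

Abadd9: Ab C Eb Bb
Dbmaj7#5: Db F A C
Common to both → C.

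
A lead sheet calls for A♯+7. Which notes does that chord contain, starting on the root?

A♯+7: augmented seventh on A#.
Root: A#
Major 3rd (3rd): C##
Augmented 5th (5th): E##
Minor 7th (7th): G#

A#, C##, E##, G#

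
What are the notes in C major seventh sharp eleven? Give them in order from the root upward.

Root C, quality major seventh sharp eleven:
- root: C
- major 3rd: E
- perfect 5th: G
- major 7th: B
- augmented 11th: F#

C – E – G – B – F#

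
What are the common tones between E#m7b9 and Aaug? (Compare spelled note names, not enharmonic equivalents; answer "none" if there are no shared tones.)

E#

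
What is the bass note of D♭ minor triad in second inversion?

A-flat

D♭ minor triad = D-flat–F-flat–A-flat. Second inversion → fifth in the bass = A-flat.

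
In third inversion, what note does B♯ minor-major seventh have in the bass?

B♯ minor-major seventh = B-sharp–D-sharp–F-double-sharp–A-double-sharp. Third inversion → seventh in the bass = A-double-sharp.

A-double-sharp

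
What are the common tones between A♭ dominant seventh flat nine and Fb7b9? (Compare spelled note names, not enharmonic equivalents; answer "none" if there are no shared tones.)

A♭ dominant seventh flat nine = Ab, C, Eb, Gb, Bbb.
Fb7b9 = Fb, Ab, Cb, Ebb, Gbb.
Shared: Ab.

Ab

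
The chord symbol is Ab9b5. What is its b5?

Ebb

Root of Ab9b5 = Ab. The 5th is a diminished 5th: Ab up a diminished 5th → Ebb.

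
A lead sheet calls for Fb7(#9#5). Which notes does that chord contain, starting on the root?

Root F♭, quality dominant seventh sharp nine sharp five:
Root: F♭
Major 3rd (3rd): A♭
Augmented 5th (5th): C
Minor 7th (7th): E𝄫
Augmented 9th (9th): G

F♭  A♭  C  E𝄫  G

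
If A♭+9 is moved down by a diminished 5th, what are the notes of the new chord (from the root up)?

D, F♯, A♯, C, E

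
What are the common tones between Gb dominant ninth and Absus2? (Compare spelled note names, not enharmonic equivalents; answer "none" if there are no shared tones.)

Bb, Ab

Gb dominant ninth = Gb, Bb, Db, Fb, Ab.
Absus2 = Ab, Bb, Eb.
Shared: Bb, Ab.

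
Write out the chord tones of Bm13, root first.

B, D, F#, A, C#, E, G#

Bm13 is a minor thirteenth built on B.
- root: B
- minor 3rd: D
- perfect 5th: F#
- minor 7th: A
- major 9th: C#
- perfect 11th: E
- major 13th: G#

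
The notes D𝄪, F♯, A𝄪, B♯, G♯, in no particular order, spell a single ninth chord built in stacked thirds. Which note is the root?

Arranged so that each adjacent pair is a third by letter name: G♯ – B♯ – D𝄪 – F♯ – A𝄪.
The bottom of that stack, G♯, is the root (this is G♯ dominant seventh sharp nine sharp five).

G♯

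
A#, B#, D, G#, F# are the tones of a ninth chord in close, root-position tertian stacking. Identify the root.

G#

Arranged so that each adjacent pair is a third by letter name: G# – B# – D – F# – A#.
The bottom of that stack, G#, is the root (this is G# dominant ninth flat five).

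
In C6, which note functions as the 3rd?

E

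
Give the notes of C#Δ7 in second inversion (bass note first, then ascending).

C#Δ7 = C♯–E♯–G♯–B♯; second inversion → fifth (G♯) lowest.

G♯, B♯, C♯, E♯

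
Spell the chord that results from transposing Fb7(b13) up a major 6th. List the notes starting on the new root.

A major 6th up from Fb is Db, so the new chord is Db dominant seventh flat thirteen.
- root: Db
- major 3rd: F
- perfect 5th: Ab
- minor 7th: Cb
- minor 13th: Bbb

Db  F  Ab  Cb  Bbb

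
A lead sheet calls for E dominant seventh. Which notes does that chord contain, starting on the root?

E, G#, B, D

E dominant seventh is a dominant seventh built on E.
Root: E
Major 3rd (3rd): G#
Perfect 5th (5th): B
Minor 7th (7th): D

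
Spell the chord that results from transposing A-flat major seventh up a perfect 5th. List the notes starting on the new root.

A-flat up a perfect 5th → E-flat. New chord: E-flat major seventh.
- root: E-flat
- major 3rd: G
- perfect 5th: B-flat
- major 7th: D

E-flat  G  B-flat  D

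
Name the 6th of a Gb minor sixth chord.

E-flat

Gb minor sixth is built on G-flat; its 6th is a major 6th above the root.
A sixth above G uses the letter E, and the major 6th above G-flat is E-flat.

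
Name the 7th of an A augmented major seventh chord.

A augmented major seventh is built on A; its 7th is a major 7th above the root.
A seventh above A uses the letter G, and the major 7th above A is G-sharp.

G-sharp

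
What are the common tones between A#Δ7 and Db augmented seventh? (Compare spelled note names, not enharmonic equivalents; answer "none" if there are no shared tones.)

none

A#Δ7: A# C## E# G##
Db augmented seventh: Db F A Cb
Common to both → none.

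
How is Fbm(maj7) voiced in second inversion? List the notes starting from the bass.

Cb – Eb – Fb – Abb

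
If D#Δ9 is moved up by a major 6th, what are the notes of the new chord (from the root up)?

Transposed root: D# → B# (major 6th up). So we spell B# major ninth:
root → B#
3rd (major 3rd) → D##
5th (perfect 5th) → F##
7th (major 7th) → A##
9th (major 9th) → C##

B#  D##  F##  A##  C##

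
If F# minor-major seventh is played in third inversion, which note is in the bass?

F# minor-major seventh in root position is F-sharp–A–C-sharp–E-sharp.
Third inversion places the seventh in the bass, which is E-sharp.

E-sharp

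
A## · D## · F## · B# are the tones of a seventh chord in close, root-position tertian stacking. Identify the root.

B#

Stacking in thirds gives B# – D## – F## – A##, so B# is the root — B# major seventh.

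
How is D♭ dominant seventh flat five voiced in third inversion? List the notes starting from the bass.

D♭ dominant seventh flat five = D-flat–F–A-double-flat–C-flat; third inversion → seventh (C-flat) lowest.

C-flat  D-flat  F  A-double-flat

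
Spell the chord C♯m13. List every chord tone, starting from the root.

C# E G# B D# F# A#

Root C#, quality minor thirteenth:
root → C#
3rd (minor 3rd) → E
5th (perfect 5th) → G#
7th (minor 7th) → B
9th (major 9th) → D#
11th (perfect 11th) → F#
13th (major 13th) → A#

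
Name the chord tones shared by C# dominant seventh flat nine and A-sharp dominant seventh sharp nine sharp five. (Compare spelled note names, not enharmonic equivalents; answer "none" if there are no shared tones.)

C# dominant seventh flat nine: C-sharp E-sharp G-sharp B D
A-sharp dominant seventh sharp nine sharp five: A-sharp C-double-sharp E-double-sharp G-sharp B-double-sharp
Common to both → G-sharp.

G-sharp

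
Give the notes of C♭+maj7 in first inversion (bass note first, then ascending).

C♭+maj7 = C♭–E♭–G–B♭; first inversion → third (E♭) lowest.

E♭  G  B♭  C♭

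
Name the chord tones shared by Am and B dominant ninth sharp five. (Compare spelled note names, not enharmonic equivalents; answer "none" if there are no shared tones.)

Am = A, C, E.
B dominant ninth sharp five = B, D#, F##, A, C#.
Shared: A.

A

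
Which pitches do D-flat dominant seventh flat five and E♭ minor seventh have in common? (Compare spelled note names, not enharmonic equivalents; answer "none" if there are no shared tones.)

D-flat dominant seventh flat five: D-flat F A-double-flat C-flat
E♭ minor seventh: E-flat G-flat B-flat D-flat
Common to both → D-flat.

D-flat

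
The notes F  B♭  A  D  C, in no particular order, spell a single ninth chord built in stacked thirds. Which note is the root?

B♭

Stacking in thirds gives B♭ – D – F – A – C, so B♭ is the root — B♭ major ninth.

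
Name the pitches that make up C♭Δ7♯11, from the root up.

C♭Δ7♯11 is a major seventh sharp eleven built on Cb.
Cb — root
Eb — major 3rd
Gb — perfect 5th
Bb — major 7th
F — augmented 11th

Cb  Eb  Gb  Bb  F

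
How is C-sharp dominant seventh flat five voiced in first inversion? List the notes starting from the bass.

In root position, C-sharp dominant seventh flat five is C#–E#–G–B.
First inversion puts the third (E#) in the bass.

E#, G, B, C#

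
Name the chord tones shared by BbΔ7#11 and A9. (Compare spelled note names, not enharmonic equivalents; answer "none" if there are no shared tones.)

BbΔ7#11 = Bb, D, F, A, E.
A9 = A, C#, E, G, B.
Shared: A, E.

A, E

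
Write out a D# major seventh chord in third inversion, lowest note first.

C-double-sharp – D-sharp – F-double-sharp – A-sharp

D# major seventh = D-sharp–F-double-sharp–A-sharp–C-double-sharp; third inversion → seventh (C-double-sharp) lowest.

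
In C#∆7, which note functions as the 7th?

Root of C#∆7 = C#. The 7th is a major 7th: C# up a major 7th → B#.

B#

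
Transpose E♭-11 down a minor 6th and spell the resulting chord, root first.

Eb down a minor 6th → G. New chord: G minor eleventh.
- root: G
- minor 3rd: Bb
- perfect 5th: D
- minor 7th: F
- major 9th: A
- perfect 11th: C

G – Bb – D – F – A – C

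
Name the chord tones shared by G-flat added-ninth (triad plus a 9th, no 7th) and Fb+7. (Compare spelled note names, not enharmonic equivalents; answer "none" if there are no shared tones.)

G-flat added-ninth = G♭, B♭, D♭, A♭.
Fb+7 = F♭, A♭, C, E𝄫.
Shared: A♭.

A♭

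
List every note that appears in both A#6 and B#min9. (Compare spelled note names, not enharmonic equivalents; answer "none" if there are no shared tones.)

A# – C## – F##

A#6: A# C## E# F##
B#min9: B# D# F## A# C##
Common to both → A#, C##, F##.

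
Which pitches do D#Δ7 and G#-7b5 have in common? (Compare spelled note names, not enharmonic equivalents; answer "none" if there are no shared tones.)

D#Δ7: D♯ F𝄪 A♯ C𝄪
G#-7b5: G♯ B D F♯
Common to both → none.

none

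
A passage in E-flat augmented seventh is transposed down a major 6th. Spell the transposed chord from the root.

Transposed root: E-flat → G-flat (major 6th down). So we spell G-flat augmented seventh:
- root: G-flat
- major 3rd: B-flat
- augmented 5th: D
- minor 7th: F-flat

G-flat  B-flat  D  F-flat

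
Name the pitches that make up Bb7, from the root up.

Bb, D, F, Ab

Bb7 is a dominant seventh built on Bb.
Root: Bb
Major 3rd (3rd): D
Perfect 5th (5th): F
Minor 7th (7th): Ab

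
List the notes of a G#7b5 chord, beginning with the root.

G#, B#, D, F#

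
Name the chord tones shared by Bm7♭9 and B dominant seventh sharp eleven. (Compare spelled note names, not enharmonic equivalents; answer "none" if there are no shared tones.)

B, F#, A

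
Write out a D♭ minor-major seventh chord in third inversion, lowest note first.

C, Db, Fb, Ab

In root position, D♭ minor-major seventh is Db–Fb–Ab–C.
Third inversion puts the seventh (C) in the bass.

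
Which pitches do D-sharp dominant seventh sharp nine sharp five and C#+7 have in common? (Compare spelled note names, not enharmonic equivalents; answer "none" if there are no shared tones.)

D-sharp dominant seventh sharp nine sharp five = D#, F##, A##, C#, E##.
C#+7 = C#, E#, G##, B.
Shared: C#.

C#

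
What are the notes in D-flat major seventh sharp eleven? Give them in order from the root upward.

D-flat  F  A-flat  C  G

D-flat major seventh sharp eleven is a major seventh sharp eleven built on D-flat.
- root: D-flat
- major 3rd: F
- perfect 5th: A-flat
- major 7th: C
- augmented 11th: G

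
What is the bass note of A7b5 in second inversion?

A7b5 = A–C#–Eb–G. Second inversion → fifth in the bass = Eb.

Eb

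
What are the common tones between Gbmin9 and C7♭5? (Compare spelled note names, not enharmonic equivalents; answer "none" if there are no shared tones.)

Gb

Gbmin9: Gb Bbb Db Fb Ab
C7♭5: C E Gb Bb
Common to both → Gb.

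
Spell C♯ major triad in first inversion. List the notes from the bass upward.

E-sharp, G-sharp, C-sharp

C♯ major triad = C-sharp–E-sharp–G-sharp; first inversion → third (E-sharp) lowest.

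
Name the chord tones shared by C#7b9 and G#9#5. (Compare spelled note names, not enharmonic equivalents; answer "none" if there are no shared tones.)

G♯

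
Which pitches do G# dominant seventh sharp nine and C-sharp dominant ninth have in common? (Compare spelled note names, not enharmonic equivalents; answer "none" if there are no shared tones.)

G♯  D♯

G# dominant seventh sharp nine: G♯ B♯ D♯ F♯ A𝄪
C-sharp dominant ninth: C♯ E♯ G♯ B D♯
Common to both → G♯, D♯.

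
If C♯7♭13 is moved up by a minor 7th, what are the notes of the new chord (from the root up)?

C# up a minor 7th → B. New chord: B dominant seventh flat thirteen.
- root: B
- major 3rd: D#
- perfect 5th: F#
- minor 7th: A
- minor 13th: G

B – D# – F# – A – G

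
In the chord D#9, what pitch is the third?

Root of D#9 = D#. The 3rd is a major 3rd: D# up a major 3rd → F##.

F##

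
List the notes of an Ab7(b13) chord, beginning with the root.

Ab7(b13) is a dominant seventh flat thirteen built on A♭.
root → A♭
3rd (major 3rd) → C
5th (perfect 5th) → E♭
7th (minor 7th) → G♭
13th (minor 13th) → F♭

A♭  C  E♭  G♭  F♭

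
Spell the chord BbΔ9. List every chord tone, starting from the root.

Bb D F A C

BbΔ9 is a major ninth built on Bb.
root → Bb
3rd (major 3rd) → D
5th (perfect 5th) → F
7th (major 7th) → A
9th (major 9th) → C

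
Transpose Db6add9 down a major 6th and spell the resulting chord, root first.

F♭ – A♭ – C♭ – D♭ – G♭

D♭ down a major 6th → F♭. New chord: F♭ six-nine.
- root: F♭
- major 3rd: A♭
- perfect 5th: C♭
- major 6th: D♭
- major 9th: G♭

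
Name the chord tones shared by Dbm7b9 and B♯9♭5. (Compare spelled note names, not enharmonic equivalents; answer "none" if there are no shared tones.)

Dbm7b9 = Db, Fb, Ab, Cb, Ebb.
B♯9♭5 = B#, D##, F#, A#, C##.
Shared: none.

none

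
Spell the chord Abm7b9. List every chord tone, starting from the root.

Abm7b9: minor seventh flat nine on Ab.
Root: Ab
Minor 3rd (3rd): Cb
Perfect 5th (5th): Eb
Minor 7th (7th): Gb
Minor 9th (9th): Bbb

Ab, Cb, Eb, Gb, Bbb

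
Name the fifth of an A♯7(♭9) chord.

E#

Root of A♯7(♭9) = A#. The 5th is a perfect 5th: A# up a perfect 5th → E#.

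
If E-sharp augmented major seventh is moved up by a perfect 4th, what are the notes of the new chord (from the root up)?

A-sharp, C-double-sharp, E-double-sharp, G-double-sharp

E-sharp up a perfect 4th → A-sharp. New chord: A-sharp augmented major seventh.
Root: A-sharp
Major 3rd (3rd): C-double-sharp
Augmented 5th (5th): E-double-sharp
Major 7th (7th): G-double-sharp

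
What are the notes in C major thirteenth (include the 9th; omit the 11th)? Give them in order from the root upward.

C major thirteenth is a major thirteenth built on C.
- root: C
- major 3rd: E
- perfect 5th: G
- major 7th: B
- major 9th: D
- major 13th: A

C, E, G, B, D, A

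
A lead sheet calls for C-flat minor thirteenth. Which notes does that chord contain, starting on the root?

Root C-flat, quality minor thirteenth:
- root: C-flat
- minor 3rd: E-double-flat
- perfect 5th: G-flat
- minor 7th: B-double-flat
- major 9th: D-flat
- perfect 11th: F-flat
- major 13th: A-flat

C-flat – E-double-flat – G-flat – B-double-flat – D-flat – F-flat – A-flat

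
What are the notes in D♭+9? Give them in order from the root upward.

Root Db, quality dominant ninth sharp five:
root → Db
3rd (major 3rd) → F
5th (augmented 5th) → A
7th (minor 7th) → Cb
9th (major 9th) → Eb

Db F A Cb Eb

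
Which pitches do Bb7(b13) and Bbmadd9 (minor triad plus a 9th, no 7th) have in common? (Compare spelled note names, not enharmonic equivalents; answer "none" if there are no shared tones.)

Bb7(b13): Bb D F Ab Gb
Bbmadd9: Bb Db F C
Common to both → Bb, F.

Bb F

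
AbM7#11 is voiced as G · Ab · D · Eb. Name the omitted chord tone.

C

The full AbM7#11 chord is Ab, C, Eb, G, D.
Comparing with the voicing, the major 3rd (3rd) — C — is absent.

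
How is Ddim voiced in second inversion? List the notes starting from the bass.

Ab, D, F

Ddim = D–F–Ab; second inversion → fifth (Ab) lowest.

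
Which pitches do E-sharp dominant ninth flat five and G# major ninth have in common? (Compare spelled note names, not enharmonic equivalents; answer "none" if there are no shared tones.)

D-sharp F-double-sharp

E-sharp dominant ninth flat five: E-sharp G-double-sharp B D-sharp F-double-sharp
G# major ninth: G-sharp B-sharp D-sharp F-double-sharp A-sharp
Common to both → D-sharp, F-double-sharp.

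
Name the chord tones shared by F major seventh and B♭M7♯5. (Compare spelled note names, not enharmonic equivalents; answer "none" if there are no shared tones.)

A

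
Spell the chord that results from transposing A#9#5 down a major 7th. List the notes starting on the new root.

A major 7th down from A# is B, so the new chord is B dominant ninth sharp five.
- root: B
- major 3rd: D#
- augmented 5th: F##
- minor 7th: A
- major 9th: C#

B, D#, F##, A, C#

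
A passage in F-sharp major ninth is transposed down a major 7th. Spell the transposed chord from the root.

F# down a major 7th → G. New chord: G major ninth.
root → G
3rd (major 3rd) → B
5th (perfect 5th) → D
7th (major 7th) → F#
9th (major 9th) → A

G – B – D – F# – A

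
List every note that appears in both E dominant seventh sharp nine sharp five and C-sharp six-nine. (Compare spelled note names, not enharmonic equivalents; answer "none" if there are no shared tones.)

G-sharp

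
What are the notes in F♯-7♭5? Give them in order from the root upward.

Root F#, quality half-diminished seventh:
F# — root
A — minor 3rd
C — diminished 5th
E — minor 7th

F# – A – C – E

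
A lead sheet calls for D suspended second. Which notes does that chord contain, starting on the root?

Root D, quality suspended second:
root → D
2nd (major 2nd) → E
5th (perfect 5th) → A

D, E, A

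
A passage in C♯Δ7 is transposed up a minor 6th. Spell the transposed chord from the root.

A – C♯ – E – G♯

C♯ up a minor 6th → A. New chord: A major seventh.
A — root
C♯ — major 3rd
E — perfect 5th
G♯ — major 7th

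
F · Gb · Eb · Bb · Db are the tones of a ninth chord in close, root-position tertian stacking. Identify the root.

Eb

Stacking in thirds gives Eb – Gb – Bb – Db – F, so Eb is the root — Eb minor ninth.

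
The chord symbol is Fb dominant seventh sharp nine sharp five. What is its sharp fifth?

C

Root of Fb dominant seventh sharp nine sharp five = F-flat. The 5th is an augmented 5th: F-flat up an augmented 5th → C.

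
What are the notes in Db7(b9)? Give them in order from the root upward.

Root D♭, quality dominant seventh flat nine:
D♭ — root
F — major 3rd
A♭ — perfect 5th
C♭ — minor 7th
E𝄫 — minor 9th

D♭ F A♭ C♭ E𝄫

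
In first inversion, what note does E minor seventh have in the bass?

E minor seventh in root position is E–G–B–D.
First inversion places the third in the bass, which is G.

G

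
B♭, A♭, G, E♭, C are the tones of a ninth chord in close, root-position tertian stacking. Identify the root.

A♭

Arranged so that each adjacent pair is a third by letter name: A♭ – C – E♭ – G – B♭.
The bottom of that stack, A♭, is the root (this is A♭ major ninth).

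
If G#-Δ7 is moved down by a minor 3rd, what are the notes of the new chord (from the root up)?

G# down a minor 3rd → E#. New chord: E# minor-major seventh.
Root: E#
Minor 3rd (3rd): G#
Perfect 5th (5th): B#
Major 7th (7th): D##

E#, G#, B#, D##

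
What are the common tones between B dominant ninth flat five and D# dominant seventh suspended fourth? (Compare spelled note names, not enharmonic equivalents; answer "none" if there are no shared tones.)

D-sharp  C-sharp

B dominant ninth flat five: B D-sharp F A C-sharp
D# dominant seventh suspended fourth: D-sharp G-sharp A-sharp C-sharp
Common to both → D-sharp, C-sharp.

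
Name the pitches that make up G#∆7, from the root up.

G#, B#, D#, F##

Root G#, quality major seventh:
G# — root
B# — major 3rd
D# — perfect 5th
F## — major 7th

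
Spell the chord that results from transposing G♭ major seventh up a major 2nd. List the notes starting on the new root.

Ab, C, Eb, G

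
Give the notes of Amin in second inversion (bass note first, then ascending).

In root position, Amin is A–C–E.
Second inversion puts the fifth (E) in the bass.

E – A – C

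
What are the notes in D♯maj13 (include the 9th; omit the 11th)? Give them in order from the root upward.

D# F## A# C## E# B#

D♯maj13: major thirteenth on D#.
- root: D#
- major 3rd: F##
- perfect 5th: A#
- major 7th: C##
- major 9th: E#
- major 13th: B#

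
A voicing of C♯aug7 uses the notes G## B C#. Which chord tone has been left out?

E#

The full C♯aug7 chord is C#, E#, G##, B.
Comparing with the voicing, the major 3rd (3rd) — E# — is absent.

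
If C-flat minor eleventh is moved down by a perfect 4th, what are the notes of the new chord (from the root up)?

Gb  Bbb  Db  Fb  Ab  Cb

A perfect 4th down from Cb is Gb, so the new chord is Gb minor eleventh.
root → Gb
3rd (minor 3rd) → Bbb
5th (perfect 5th) → Db
7th (minor 7th) → Fb
9th (major 9th) → Ab
11th (perfect 11th) → Cb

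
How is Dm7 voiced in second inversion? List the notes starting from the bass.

In root position, Dm7 is D–F–A–C.
Second inversion puts the fifth (A) in the bass.

A C D F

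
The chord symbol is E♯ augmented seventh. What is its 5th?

B𝄪

Root of E♯ augmented seventh = E♯. The 5th is an augmented 5th: E♯ up an augmented 5th → B𝄪.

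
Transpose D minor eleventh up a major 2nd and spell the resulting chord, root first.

Transposed root: D → E (major 2nd up). So we spell E minor eleventh:
- root: E
- minor 3rd: G
- perfect 5th: B
- minor 7th: D
- major 9th: F-sharp
- perfect 11th: A

E – G – B – D – F-sharp – A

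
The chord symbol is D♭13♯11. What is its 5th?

D♭13♯11 is built on D♭; its 5th is a perfect 5th above the root.
A fifth above D uses the letter A, and the perfect 5th above D♭ is A♭.

A♭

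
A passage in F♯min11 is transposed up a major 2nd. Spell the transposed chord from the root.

G#, B, D#, F#, A#, C#

A major 2nd up from F# is G#, so the new chord is G# minor eleventh.
- root: G#
- minor 3rd: B
- perfect 5th: D#
- minor 7th: F#
- major 9th: A#
- perfect 11th: C#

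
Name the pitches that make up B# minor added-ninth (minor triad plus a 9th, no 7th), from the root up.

B♯  D♯  F𝄪  C𝄪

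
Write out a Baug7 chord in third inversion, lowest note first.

In root position, Baug7 is B–D#–F##–A.
Third inversion puts the seventh (A) in the bass.

A – B – D# – F##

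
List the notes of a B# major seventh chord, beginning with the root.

B-sharp, D-double-sharp, F-double-sharp, A-double-sharp

B# major seventh: major seventh on B-sharp.
B-sharp — root
D-double-sharp — major 3rd
F-double-sharp — perfect 5th
A-double-sharp — major 7th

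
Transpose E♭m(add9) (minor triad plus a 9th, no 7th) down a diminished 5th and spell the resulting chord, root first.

A  C  E  B

A diminished 5th down from Eb is A, so the new chord is A minor added-ninth.
- root: A
- minor 3rd: C
- perfect 5th: E
- major 9th: B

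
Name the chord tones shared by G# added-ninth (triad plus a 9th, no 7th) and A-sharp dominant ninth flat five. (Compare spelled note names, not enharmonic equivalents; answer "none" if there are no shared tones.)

G# B# A#

G# added-ninth = G#, B#, D#, A#.
A-sharp dominant ninth flat five = A#, C##, E, G#, B#.
Shared: G#, B#, A#.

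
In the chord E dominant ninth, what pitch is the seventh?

D

E dominant ninth is built on E; its 7th is a minor 7th above the root.
A seventh above E uses the letter D, and the minor 7th above E is D.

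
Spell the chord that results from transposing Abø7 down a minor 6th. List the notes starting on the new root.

Ab down a minor 6th → C. New chord: C half-diminished seventh.
root → C
3rd (minor 3rd) → Eb
5th (diminished 5th) → Gb
7th (minor 7th) → Bb

C – Eb – Gb – Bb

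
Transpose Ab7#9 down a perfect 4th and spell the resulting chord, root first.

Eb, G, Bb, Db, F#

Transposed root: Ab → Eb (perfect 4th down). So we spell Eb dominant seventh sharp nine:
root → Eb
3rd (major 3rd) → G
5th (perfect 5th) → Bb
7th (minor 7th) → Db
9th (augmented 9th) → F#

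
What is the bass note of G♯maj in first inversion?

G♯maj in root position is G#–B#–D#.
First inversion places the third in the bass, which is B#.

B#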